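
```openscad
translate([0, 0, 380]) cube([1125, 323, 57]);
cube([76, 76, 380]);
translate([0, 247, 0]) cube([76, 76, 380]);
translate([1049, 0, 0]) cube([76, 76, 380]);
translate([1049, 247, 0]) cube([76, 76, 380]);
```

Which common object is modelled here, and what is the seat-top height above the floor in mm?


A bench. The seat-top height is 437 mm.

A long slab on four corner posts — a bench. The slab sits at z = 380 with thickness 57, so the top is 380 + 57 = 437 mm.


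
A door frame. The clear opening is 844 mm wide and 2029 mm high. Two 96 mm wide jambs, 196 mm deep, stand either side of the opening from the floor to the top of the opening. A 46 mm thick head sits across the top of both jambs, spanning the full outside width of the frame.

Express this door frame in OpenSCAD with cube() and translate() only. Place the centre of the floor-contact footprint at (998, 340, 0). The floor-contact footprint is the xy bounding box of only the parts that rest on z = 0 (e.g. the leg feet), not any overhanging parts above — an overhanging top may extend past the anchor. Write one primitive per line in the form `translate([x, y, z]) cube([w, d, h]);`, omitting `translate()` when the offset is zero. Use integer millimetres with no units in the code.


translate([480, 242, 0]) cube([96, 196, 2029]);
translate([1420, 242, 0]) cube([96, 196, 2029]);
translate([480, 242, 2029]) cube([1036, 196, 46]);


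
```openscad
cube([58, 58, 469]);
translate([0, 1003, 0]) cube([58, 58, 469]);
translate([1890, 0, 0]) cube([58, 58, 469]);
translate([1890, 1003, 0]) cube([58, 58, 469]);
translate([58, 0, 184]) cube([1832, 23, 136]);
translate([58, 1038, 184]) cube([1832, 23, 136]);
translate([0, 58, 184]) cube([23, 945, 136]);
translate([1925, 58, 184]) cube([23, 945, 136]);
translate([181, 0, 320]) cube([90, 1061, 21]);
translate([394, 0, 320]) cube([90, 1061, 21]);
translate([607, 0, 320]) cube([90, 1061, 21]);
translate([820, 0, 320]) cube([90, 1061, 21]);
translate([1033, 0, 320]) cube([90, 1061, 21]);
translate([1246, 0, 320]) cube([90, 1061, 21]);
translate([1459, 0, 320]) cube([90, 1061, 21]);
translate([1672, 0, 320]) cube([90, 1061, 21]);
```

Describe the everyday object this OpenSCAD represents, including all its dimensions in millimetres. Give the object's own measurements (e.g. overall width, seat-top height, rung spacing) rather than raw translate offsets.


A bed frame 1948 mm long (x) by 1061 mm wide (y). Four 58×58 mm corner posts, 469 mm tall, at the corners of the footprint. Four rails of 23 mm thickness and 136 mm height run between adjacent posts with their undersides at z = 184 mm, their outer faces flush with the outside of the frame (the two x-running rails run between the posts' inner faces; the two y-running rails run between the posts' inner faces). 8 slats, each 90 mm wide (x) and 21 mm thick, lie across the top of the two x-running rails, running the full 1061 mm width of the frame in y; along x they sit between the end posts with a 123 mm gap after the −x posts and between neighbouring slats, leaving 128 mm before the +x posts.


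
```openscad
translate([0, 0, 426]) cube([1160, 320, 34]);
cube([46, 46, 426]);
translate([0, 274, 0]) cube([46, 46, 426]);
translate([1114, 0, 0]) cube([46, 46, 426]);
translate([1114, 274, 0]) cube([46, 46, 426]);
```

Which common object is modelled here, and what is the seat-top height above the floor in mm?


A bench. The seat-top height is 460 mm.

A long slab on four corner posts — a bench. The slab sits at z = 426 with thickness 34, so the top is 426 + 34 = 460 mm.


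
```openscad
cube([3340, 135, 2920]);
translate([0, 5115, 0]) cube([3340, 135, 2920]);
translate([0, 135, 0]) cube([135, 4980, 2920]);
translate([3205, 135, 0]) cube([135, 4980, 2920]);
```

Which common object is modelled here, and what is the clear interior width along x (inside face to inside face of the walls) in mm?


A house (or room) frame. The interior width is 3070 mm.

Four 2920 mm walls enclosing a rectangle with no floor or roof — a room or house frame. Outside width is 3340 mm and wall thickness is 135 mm, so the interior width is 3340 − 2 × 135 = 3070 mm.


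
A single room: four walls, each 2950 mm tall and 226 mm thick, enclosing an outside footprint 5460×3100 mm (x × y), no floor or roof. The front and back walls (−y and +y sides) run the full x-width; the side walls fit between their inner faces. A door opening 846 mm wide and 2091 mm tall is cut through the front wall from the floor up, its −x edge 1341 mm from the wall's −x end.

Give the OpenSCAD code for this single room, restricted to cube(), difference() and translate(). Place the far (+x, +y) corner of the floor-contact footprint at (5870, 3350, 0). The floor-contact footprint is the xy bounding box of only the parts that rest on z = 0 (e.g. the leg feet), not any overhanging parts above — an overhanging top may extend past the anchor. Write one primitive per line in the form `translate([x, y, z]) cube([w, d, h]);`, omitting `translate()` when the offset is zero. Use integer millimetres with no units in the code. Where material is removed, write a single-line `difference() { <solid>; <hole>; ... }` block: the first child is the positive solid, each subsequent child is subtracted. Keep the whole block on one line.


difference() { translate([410, 250, 0]) cube([5460, 226, 2950]); translate([1751, 250, 0]) cube([846, 226, 2091]); }
translate([410, 3124, 0]) cube([5460, 226, 2950]);
translate([410, 476, 0]) cube([226, 2648, 2950]);
translate([5644, 476, 0]) cube([226, 2648, 2950]);


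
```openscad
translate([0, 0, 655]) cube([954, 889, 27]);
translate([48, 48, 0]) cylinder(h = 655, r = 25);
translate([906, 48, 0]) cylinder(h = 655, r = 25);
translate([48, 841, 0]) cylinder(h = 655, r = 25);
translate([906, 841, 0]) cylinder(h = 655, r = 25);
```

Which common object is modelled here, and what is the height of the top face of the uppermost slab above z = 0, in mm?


A table. The table height is 682 mm.

A 954×889×27 slab sits at z = 655 on four Ø50 mm round legs — a table. The top surface is at 655 + 27 = 682 mm.


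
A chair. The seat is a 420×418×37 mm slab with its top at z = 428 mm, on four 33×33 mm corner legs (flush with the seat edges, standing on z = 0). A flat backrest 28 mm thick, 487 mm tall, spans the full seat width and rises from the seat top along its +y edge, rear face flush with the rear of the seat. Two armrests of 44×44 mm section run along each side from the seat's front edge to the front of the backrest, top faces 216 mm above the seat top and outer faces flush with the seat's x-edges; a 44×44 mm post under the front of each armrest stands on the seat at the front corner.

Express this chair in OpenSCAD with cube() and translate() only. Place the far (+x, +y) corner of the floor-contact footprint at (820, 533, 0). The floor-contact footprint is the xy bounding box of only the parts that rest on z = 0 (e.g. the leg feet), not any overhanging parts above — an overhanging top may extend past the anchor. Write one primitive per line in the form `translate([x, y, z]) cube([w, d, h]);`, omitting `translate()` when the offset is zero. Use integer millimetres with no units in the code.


translate([400, 115, 391]) cube([420, 418, 37]);
translate([400, 115, 0]) cube([33, 33, 391]);
translate([787, 115, 0]) cube([33, 33, 391]);
translate([400, 500, 0]) cube([33, 33, 391]);
translate([787, 500, 0]) cube([33, 33, 391]);
translate([400, 505, 428]) cube([420, 28, 487]);
translate([400, 115, 600]) cube([44, 390, 44]);
translate([776, 115, 600]) cube([44, 390, 44]);
translate([400, 115, 428]) cube([44, 44, 172]);
translate([776, 115, 428]) cube([44, 44, 172]);


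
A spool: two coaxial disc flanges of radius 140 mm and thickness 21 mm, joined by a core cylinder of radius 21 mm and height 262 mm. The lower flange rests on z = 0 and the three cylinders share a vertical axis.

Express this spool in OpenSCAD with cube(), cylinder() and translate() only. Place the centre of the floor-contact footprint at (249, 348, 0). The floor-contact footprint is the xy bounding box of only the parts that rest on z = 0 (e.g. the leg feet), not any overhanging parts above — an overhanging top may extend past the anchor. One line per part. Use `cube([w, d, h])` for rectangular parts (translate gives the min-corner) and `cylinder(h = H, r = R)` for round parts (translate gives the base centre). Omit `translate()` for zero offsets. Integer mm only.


translate([249, 348, 0]) cylinder(h = 21, r = 140);
translate([249, 348, 21]) cylinder(h = 262, r = 21);
translate([249, 348, 283]) cylinder(h = 21, r = 140);


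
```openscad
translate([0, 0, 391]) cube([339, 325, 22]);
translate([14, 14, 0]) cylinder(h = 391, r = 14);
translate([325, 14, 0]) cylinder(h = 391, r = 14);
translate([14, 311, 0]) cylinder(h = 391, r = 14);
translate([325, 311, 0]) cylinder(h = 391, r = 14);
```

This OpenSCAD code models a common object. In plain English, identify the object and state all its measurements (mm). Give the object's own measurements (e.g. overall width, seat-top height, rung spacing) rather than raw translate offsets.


A four-legged stool. The seat is a 339×325×22 mm slab whose top surface is at z = 413 mm; four round legs, each 28 mm in diameter, run from the floor (z = 0) to the underside of the seat, each leg's axis is inset half a diameter from the nearest pair of seat edges (so the leg's bounding box is flush with the corner).


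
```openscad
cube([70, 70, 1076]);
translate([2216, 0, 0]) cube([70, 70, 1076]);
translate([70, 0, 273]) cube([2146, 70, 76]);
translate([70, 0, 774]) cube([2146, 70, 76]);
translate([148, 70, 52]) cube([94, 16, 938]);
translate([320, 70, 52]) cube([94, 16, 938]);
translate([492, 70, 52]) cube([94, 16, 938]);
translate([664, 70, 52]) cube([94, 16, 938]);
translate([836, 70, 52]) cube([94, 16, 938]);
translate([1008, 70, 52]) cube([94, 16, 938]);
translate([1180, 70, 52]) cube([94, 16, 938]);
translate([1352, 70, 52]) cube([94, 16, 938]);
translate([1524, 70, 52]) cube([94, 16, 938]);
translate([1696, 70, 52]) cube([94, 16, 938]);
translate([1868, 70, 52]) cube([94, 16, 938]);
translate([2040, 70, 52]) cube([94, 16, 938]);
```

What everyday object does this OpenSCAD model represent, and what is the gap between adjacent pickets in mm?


A fence section. The picket gap is 78 mm.

Two posts, two rails, 12 pickets — a fence section. Span 2146 mm holds 12 pickets of 94 mm with 13 equal gaps: ⌊(2146 − 12·94) / 13⌋ = 78 mm.


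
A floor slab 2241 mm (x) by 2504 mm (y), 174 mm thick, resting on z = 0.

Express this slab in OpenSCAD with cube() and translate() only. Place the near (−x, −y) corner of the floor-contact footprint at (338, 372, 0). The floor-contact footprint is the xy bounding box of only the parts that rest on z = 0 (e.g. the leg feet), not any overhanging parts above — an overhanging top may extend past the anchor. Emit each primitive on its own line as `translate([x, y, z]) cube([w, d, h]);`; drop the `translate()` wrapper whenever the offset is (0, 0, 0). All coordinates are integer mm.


translate([338, 372, 0]) cube([2241, 2504, 174]);


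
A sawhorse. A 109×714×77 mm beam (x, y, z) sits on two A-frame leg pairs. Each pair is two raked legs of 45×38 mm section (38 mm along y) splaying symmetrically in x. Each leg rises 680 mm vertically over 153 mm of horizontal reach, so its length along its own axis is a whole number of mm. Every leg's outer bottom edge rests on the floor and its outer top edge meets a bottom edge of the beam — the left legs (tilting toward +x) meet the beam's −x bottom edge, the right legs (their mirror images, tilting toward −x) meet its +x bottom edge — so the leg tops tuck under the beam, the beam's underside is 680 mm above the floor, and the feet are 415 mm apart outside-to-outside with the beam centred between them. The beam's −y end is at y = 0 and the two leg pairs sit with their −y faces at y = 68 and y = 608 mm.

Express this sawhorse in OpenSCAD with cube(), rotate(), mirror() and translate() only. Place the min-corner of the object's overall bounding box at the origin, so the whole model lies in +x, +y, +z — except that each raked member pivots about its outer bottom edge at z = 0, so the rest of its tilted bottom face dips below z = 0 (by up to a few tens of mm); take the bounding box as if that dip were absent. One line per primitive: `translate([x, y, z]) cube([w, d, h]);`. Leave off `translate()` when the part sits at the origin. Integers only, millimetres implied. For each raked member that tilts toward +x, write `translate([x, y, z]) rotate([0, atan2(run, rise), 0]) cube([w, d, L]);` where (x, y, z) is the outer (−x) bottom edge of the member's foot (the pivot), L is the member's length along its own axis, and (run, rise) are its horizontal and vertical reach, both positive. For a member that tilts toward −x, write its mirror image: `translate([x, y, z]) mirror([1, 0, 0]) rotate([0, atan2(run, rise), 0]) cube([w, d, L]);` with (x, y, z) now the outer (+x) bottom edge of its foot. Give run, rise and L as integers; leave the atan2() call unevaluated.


// leg length = √(153² + 680²) = 697
// right-leg outer foot x = 2·153 + 109 = 415
// beam min-corner = (153, 0, 680)
translate([153, 0, 680]) cube([109, 714, 77]);
translate([0, 68, 0]) rotate([0, atan2(153, 680), 0]) cube([45, 38, 697]);
translate([415, 68, 0]) mirror([1, 0, 0]) rotate([0, atan2(153, 680), 0]) cube([45, 38, 697]);
translate([0, 608, 0]) rotate([0, atan2(153, 680), 0]) cube([45, 38, 697]);
translate([415, 608, 0]) mirror([1, 0, 0]) rotate([0, atan2(153, 680), 0]) cube([45, 38, 697]);


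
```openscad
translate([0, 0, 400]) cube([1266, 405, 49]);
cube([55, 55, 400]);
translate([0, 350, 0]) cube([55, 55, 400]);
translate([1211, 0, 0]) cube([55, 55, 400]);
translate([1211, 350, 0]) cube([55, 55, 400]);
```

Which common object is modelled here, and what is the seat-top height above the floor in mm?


A bench. The seat-top height is 449 mm.

A long slab on four corner posts — a bench. The slab sits at z = 400 with thickness 49, so the top is 400 + 49 = 449 mm.


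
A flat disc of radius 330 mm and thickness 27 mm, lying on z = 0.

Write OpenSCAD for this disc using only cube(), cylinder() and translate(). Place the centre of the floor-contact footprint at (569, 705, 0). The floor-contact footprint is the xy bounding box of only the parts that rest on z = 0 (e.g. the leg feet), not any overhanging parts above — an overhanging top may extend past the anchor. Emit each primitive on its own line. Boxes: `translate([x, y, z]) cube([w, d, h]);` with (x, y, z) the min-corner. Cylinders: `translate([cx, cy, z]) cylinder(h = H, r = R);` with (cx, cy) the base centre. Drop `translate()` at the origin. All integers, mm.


translate([569, 705, 0]) cylinder(h = 27, r = 330);


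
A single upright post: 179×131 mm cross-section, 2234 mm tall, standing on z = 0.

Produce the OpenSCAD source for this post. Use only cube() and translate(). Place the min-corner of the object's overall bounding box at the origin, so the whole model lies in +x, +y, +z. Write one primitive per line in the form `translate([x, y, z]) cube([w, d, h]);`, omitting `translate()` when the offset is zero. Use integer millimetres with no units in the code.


cube([179, 131, 2234]);


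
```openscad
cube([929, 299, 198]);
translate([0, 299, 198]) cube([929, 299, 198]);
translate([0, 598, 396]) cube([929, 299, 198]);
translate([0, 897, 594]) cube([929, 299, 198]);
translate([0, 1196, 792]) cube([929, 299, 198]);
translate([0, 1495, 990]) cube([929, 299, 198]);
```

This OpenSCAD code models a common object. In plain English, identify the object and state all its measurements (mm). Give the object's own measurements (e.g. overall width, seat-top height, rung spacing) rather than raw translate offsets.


A straight staircase of 6 solid steps. Each step is 929 mm wide (x), 299 mm deep (y, the going) and 198 mm tall (the rise). The first step rests on the floor; each subsequent step sits one going further in +y and one rise higher in +z, directly behind and above the previous step with no overlap.


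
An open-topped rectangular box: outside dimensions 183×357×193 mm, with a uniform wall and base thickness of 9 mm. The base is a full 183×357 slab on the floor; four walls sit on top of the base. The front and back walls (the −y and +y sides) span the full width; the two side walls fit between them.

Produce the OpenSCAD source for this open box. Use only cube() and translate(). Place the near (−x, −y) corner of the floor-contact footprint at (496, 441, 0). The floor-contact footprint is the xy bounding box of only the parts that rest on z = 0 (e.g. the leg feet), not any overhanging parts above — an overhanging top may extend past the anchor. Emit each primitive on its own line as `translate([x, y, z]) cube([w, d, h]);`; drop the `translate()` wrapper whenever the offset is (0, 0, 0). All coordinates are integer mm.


translate([496, 441, 0]) cube([183, 357, 9]);
translate([496, 441, 9]) cube([183, 9, 184]);
translate([496, 789, 9]) cube([183, 9, 184]);
translate([496, 450, 9]) cube([9, 339, 184]);
translate([670, 450, 9]) cube([9, 339, 184]);


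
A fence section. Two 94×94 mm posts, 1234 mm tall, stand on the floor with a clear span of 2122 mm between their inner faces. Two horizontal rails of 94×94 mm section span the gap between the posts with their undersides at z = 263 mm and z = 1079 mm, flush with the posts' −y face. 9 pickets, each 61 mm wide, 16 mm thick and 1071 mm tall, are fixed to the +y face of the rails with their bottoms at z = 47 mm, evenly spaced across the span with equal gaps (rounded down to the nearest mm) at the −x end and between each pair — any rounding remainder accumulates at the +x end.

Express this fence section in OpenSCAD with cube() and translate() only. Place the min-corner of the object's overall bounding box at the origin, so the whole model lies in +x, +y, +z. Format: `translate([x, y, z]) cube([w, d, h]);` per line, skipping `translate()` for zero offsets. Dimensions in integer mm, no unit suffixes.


cube([94, 94, 1234]);
translate([2216, 0, 0]) cube([94, 94, 1234]);
translate([94, 0, 263]) cube([2122, 94, 94]);
translate([94, 0, 1079]) cube([2122, 94, 94]);
translate([251, 94, 47]) cube([61, 16, 1071]);
translate([469, 94, 47]) cube([61, 16, 1071]);
translate([687, 94, 47]) cube([61, 16, 1071]);
translate([905, 94, 47]) cube([61, 16, 1071]);
translate([1123, 94, 47]) cube([61, 16, 1071]);
translate([1341, 94, 47]) cube([61, 16, 1071]);
translate([1559, 94, 47]) cube([61, 16, 1071]);
translate([1777, 94, 47]) cube([61, 16, 1071]);
translate([1995, 94, 47]) cube([61, 16, 1071]);


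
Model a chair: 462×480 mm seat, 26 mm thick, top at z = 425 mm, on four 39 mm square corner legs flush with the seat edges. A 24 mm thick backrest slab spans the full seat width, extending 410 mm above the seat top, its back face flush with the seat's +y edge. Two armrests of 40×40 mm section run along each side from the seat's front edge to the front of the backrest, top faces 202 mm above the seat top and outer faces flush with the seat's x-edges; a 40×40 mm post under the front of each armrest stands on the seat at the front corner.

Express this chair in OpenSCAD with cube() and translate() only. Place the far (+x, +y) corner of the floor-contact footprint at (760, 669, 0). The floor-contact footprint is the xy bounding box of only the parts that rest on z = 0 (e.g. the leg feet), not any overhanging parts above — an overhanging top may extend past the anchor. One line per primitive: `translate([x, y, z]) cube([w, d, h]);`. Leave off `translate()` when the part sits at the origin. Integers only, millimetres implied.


translate([298, 189, 399]) cube([462, 480, 26]);
translate([298, 189, 0]) cube([39, 39, 399]);
translate([721, 189, 0]) cube([39, 39, 399]);
translate([298, 630, 0]) cube([39, 39, 399]);
translate([721, 630, 0]) cube([39, 39, 399]);
translate([298, 645, 425]) cube([462, 24, 410]);
translate([298, 189, 587]) cube([40, 456, 40]);
translate([720, 189, 587]) cube([40, 456, 40]);
translate([298, 189, 425]) cube([40, 40, 162]);
translate([720, 189, 425]) cube([40, 40, 162]);


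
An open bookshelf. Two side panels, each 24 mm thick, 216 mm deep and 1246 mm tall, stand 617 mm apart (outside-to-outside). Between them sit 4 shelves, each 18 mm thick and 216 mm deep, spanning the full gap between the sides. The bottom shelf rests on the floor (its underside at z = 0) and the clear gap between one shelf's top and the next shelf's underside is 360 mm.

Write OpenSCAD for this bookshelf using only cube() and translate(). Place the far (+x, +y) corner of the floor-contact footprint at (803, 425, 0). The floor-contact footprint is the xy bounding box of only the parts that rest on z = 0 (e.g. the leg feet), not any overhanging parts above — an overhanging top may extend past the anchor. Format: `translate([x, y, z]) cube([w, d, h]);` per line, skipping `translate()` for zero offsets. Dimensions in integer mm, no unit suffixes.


translate([186, 209, 0]) cube([24, 216, 1246]);
translate([779, 209, 0]) cube([24, 216, 1246]);
translate([210, 209, 0]) cube([569, 216, 18]);
translate([210, 209, 378]) cube([569, 216, 18]);
translate([210, 209, 756]) cube([569, 216, 18]);
translate([210, 209, 1134]) cube([569, 216, 18]);


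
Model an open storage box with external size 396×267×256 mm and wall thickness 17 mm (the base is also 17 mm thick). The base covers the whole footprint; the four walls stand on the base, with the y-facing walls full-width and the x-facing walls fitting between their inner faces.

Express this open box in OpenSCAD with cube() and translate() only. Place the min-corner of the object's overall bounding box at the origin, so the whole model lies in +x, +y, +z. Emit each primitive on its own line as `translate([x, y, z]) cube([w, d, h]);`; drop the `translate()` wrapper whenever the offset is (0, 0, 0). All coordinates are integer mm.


cube([396, 267, 17]);
translate([0, 0, 17]) cube([396, 17, 239]);
translate([0, 250, 17]) cube([396, 17, 239]);
translate([0, 17, 17]) cube([17, 233, 239]);
translate([379, 17, 17]) cube([17, 233, 239]);


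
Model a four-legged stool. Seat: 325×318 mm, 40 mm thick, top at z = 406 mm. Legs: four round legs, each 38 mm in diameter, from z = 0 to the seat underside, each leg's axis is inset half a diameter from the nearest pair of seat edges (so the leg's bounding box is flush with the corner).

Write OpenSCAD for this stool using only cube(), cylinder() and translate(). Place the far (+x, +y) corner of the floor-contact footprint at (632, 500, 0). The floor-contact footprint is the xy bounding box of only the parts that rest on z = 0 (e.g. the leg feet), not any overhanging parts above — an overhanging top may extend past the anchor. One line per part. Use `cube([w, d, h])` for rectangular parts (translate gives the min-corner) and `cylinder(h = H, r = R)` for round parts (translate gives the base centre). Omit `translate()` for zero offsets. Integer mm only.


// leg_h = 406 - 40 = 366
translate([307, 182, 366]) cube([325, 318, 40]);
translate([326, 201, 0]) cylinder(h = 366, r = 19);
translate([613, 201, 0]) cylinder(h = 366, r = 19);
translate([326, 481, 0]) cylinder(h = 366, r = 19);
translate([613, 481, 0]) cylinder(h = 366, r = 19);


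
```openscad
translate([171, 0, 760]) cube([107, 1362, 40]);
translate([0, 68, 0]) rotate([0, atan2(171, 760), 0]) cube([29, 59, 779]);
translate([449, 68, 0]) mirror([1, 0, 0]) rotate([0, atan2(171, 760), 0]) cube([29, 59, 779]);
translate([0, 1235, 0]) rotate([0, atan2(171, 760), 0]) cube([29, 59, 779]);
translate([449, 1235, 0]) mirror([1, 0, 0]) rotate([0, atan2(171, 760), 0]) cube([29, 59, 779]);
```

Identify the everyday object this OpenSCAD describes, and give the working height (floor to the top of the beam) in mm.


A sawhorse. The overall height is 800 mm.

A beam across two mirrored pairs of raked legs — a sawhorse. The beam's underside is at z = 760 (matching the legs' vertical rise in atan2(171, 760)) and the beam is 40 mm tall, so its top is at 760 + 40 = 800 mm. The raked legs top out at the beam's underside, so that is the highest point.


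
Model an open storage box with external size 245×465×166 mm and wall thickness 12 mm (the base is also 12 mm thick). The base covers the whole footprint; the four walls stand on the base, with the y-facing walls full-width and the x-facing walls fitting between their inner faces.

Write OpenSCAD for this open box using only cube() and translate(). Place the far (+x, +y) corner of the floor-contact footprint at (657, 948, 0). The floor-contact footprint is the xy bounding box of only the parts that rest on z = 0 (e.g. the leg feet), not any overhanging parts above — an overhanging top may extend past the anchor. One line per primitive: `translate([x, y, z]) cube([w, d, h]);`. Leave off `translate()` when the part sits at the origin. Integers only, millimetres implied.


translate([412, 483, 0]) cube([245, 465, 12]);
translate([412, 483, 12]) cube([245, 12, 154]);
translate([412, 936, 12]) cube([245, 12, 154]);
translate([412, 495, 12]) cube([12, 441, 154]);
translate([645, 495, 12]) cube([12, 441, 154]);


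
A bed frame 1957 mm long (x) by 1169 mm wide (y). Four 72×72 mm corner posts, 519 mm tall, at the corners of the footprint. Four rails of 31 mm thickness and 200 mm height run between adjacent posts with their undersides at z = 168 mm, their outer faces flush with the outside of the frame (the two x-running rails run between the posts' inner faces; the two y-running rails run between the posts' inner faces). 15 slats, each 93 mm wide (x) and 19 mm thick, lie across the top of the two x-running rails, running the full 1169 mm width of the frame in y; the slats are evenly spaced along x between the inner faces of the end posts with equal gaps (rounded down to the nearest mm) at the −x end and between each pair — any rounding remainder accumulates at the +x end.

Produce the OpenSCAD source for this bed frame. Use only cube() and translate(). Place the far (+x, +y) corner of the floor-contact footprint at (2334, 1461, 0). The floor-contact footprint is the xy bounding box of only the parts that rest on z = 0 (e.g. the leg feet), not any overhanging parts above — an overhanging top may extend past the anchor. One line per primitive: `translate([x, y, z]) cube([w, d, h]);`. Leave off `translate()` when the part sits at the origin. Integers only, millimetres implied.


// slat z = rail_z + rail_h = 168 + 200 = 368
// slat gap = ⌊(1813 − 15·93) / 16⌋ = 26
translate([377, 292, 0]) cube([72, 72, 519]);
translate([377, 1389, 0]) cube([72, 72, 519]);
translate([2262, 292, 0]) cube([72, 72, 519]);
translate([2262, 1389, 0]) cube([72, 72, 519]);
translate([449, 292, 168]) cube([1813, 31, 200]);
translate([449, 1430, 168]) cube([1813, 31, 200]);
translate([377, 364, 168]) cube([31, 1025, 200]);
translate([2303, 364, 168]) cube([31, 1025, 200]);
translate([475, 292, 368]) cube([93, 1169, 19]);
translate([594, 292, 368]) cube([93, 1169, 19]);
translate([713, 292, 368]) cube([93, 1169, 19]);
translate([832, 292, 368]) cube([93, 1169, 19]);
translate([951, 292, 368]) cube([93, 1169, 19]);
translate([1070, 292, 368]) cube([93, 1169, 19]);
translate([1189, 292, 368]) cube([93, 1169, 19]);
translate([1308, 292, 368]) cube([93, 1169, 19]);
translate([1427, 292, 368]) cube([93, 1169, 19]);
translate([1546, 292, 368]) cube([93, 1169, 19]);
translate([1665, 292, 368]) cube([93, 1169, 19]);
translate([1784, 292, 368]) cube([93, 1169, 19]);
translate([1903, 292, 368]) cube([93, 1169, 19]);
translate([2022, 292, 368]) cube([93, 1169, 19]);
translate([2141, 292, 368]) cube([93, 1169, 19]);


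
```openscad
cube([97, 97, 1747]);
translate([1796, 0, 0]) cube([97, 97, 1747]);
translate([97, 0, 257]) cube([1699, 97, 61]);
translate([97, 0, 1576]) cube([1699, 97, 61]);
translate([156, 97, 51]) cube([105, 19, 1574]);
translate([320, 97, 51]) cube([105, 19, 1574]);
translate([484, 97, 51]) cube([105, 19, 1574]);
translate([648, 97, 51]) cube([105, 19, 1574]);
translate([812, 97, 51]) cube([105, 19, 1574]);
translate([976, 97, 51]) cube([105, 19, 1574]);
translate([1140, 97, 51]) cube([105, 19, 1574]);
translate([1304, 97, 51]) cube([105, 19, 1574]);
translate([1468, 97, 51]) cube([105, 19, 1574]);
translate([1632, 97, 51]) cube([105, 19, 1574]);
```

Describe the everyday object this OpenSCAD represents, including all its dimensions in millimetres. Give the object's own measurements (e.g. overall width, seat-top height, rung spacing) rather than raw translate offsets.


A fence section. Two 97×97 mm posts, 1747 mm tall, stand on the floor with a clear span of 1699 mm between their inner faces. Two horizontal rails of 97×61 mm section span the gap between the posts with their undersides at z = 257 mm and z = 1576 mm, flush with the posts' −y face. 10 pickets, each 105 mm wide, 19 mm thick and 1574 mm tall, are fixed to the +y face of the rails with their bottoms at z = 51 mm, spaced across the span with a 59 mm gap after the −x post and between neighbouring pickets and before the +x post.


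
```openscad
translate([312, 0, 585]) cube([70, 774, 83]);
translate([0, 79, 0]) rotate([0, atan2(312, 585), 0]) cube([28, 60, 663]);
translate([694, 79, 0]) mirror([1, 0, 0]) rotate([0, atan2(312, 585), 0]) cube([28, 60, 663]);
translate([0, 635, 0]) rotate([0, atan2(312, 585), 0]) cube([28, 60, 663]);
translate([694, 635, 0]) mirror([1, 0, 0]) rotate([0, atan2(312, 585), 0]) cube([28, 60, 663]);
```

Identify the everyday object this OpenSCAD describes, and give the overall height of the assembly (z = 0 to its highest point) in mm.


A sawhorse. The overall height is 668 mm.

A beam across two mirrored pairs of raked legs — a sawhorse. The beam's underside is at z = 585 (matching the legs' vertical rise in atan2(312, 585)) and the beam is 83 mm tall, so its top is at 585 + 83 = 668 mm. The raked legs top out at the beam's underside, so that is the highest point.


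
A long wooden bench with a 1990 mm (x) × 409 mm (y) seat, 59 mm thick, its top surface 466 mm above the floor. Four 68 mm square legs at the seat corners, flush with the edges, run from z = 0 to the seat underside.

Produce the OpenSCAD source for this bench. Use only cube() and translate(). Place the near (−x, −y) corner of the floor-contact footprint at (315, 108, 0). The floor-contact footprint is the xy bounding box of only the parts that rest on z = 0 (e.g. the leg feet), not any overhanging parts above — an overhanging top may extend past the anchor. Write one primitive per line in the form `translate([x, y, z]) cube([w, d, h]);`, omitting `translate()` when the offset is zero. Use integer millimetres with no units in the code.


translate([315, 108, 407]) cube([1990, 409, 59]);
translate([315, 108, 0]) cube([68, 68, 407]);
translate([315, 449, 0]) cube([68, 68, 407]);
translate([2237, 108, 0]) cube([68, 68, 407]);
translate([2237, 449, 0]) cube([68, 68, 407]);


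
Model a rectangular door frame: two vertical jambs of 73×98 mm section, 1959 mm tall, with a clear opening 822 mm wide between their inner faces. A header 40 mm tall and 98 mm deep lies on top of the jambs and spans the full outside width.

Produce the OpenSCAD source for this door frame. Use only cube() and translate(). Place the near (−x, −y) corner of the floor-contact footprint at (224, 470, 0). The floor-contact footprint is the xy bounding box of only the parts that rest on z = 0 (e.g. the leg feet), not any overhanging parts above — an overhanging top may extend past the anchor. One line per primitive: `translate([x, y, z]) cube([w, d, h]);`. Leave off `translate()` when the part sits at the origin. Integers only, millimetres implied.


translate([224, 470, 0]) cube([73, 98, 1959]);
translate([1119, 470, 0]) cube([73, 98, 1959]);
translate([224, 470, 1959]) cube([968, 98, 40]);


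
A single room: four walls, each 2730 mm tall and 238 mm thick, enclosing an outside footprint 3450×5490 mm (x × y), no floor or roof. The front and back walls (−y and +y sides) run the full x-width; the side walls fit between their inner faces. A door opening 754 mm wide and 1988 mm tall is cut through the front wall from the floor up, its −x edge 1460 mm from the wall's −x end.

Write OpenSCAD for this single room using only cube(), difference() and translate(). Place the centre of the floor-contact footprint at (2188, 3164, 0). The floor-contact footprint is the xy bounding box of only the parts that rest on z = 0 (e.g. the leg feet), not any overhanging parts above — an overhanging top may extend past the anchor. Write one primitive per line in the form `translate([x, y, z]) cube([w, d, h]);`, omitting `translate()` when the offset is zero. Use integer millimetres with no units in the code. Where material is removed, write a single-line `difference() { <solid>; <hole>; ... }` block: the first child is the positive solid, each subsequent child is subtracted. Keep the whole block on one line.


difference() { translate([463, 419, 0]) cube([3450, 238, 2730]); translate([1923, 419, 0]) cube([754, 238, 1988]); }
translate([463, 5671, 0]) cube([3450, 238, 2730]);
translate([463, 657, 0]) cube([238, 5014, 2730]);
translate([3675, 657, 0]) cube([238, 5014, 2730]);


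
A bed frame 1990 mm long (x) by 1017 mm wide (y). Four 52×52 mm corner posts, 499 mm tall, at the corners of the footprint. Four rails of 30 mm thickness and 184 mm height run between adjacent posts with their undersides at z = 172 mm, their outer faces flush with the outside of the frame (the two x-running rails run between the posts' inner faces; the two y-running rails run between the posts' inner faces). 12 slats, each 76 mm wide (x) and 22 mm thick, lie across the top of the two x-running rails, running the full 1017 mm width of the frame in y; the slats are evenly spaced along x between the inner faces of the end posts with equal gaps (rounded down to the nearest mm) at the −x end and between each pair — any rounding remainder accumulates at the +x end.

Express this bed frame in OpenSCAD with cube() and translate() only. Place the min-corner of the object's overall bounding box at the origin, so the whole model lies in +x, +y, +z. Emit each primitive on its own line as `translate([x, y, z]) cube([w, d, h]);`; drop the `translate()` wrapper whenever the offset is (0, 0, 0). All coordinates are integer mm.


cube([52, 52, 499]);
translate([0, 965, 0]) cube([52, 52, 499]);
translate([1938, 0, 0]) cube([52, 52, 499]);
translate([1938, 965, 0]) cube([52, 52, 499]);
translate([52, 0, 172]) cube([1886, 30, 184]);
translate([52, 987, 172]) cube([1886, 30, 184]);
translate([0, 52, 172]) cube([30, 913, 184]);
translate([1960, 52, 172]) cube([30, 913, 184]);
translate([126, 0, 356]) cube([76, 1017, 22]);
translate([276, 0, 356]) cube([76, 1017, 22]);
translate([426, 0, 356]) cube([76, 1017, 22]);
translate([576, 0, 356]) cube([76, 1017, 22]);
translate([726, 0, 356]) cube([76, 1017, 22]);
translate([876, 0, 356]) cube([76, 1017, 22]);
translate([1026, 0, 356]) cube([76, 1017, 22]);
translate([1176, 0, 356]) cube([76, 1017, 22]);
translate([1326, 0, 356]) cube([76, 1017, 22]);
translate([1476, 0, 356]) cube([76, 1017, 22]);
translate([1626, 0, 356]) cube([76, 1017, 22]);
translate([1776, 0, 356]) cube([76, 1017, 22]);


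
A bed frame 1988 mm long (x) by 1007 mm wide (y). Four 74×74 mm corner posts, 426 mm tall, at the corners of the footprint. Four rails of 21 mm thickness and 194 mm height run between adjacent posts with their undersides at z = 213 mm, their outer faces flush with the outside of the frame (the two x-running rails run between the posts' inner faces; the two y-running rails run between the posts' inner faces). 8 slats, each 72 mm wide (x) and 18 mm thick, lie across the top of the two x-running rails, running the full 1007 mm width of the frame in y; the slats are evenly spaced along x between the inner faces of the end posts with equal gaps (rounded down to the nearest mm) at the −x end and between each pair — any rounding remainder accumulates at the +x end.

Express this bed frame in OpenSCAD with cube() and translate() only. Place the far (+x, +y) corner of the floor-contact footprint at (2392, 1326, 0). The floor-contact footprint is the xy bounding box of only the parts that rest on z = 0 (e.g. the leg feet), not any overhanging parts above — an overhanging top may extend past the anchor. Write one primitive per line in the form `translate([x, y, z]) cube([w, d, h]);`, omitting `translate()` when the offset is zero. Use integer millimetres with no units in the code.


// slat z = rail_z + rail_h = 213 + 194 = 407
// slat gap = ⌊(1840 − 8·72) / 9⌋ = 140
translate([404, 319, 0]) cube([74, 74, 426]);
translate([404, 1252, 0]) cube([74, 74, 426]);
translate([2318, 319, 0]) cube([74, 74, 426]);
translate([2318, 1252, 0]) cube([74, 74, 426]);
translate([478, 319, 213]) cube([1840, 21, 194]);
translate([478, 1305, 213]) cube([1840, 21, 194]);
translate([404, 393, 213]) cube([21, 859, 194]);
translate([2371, 393, 213]) cube([21, 859, 194]);
translate([618, 319, 407]) cube([72, 1007, 18]);
translate([830, 319, 407]) cube([72, 1007, 18]);
translate([1042, 319, 407]) cube([72, 1007, 18]);
translate([1254, 319, 407]) cube([72, 1007, 18]);
translate([1466, 319, 407]) cube([72, 1007, 18]);
translate([1678, 319, 407]) cube([72, 1007, 18]);
translate([1890, 319, 407]) cube([72, 1007, 18]);
translate([2102, 319, 407]) cube([72, 1007, 18]);


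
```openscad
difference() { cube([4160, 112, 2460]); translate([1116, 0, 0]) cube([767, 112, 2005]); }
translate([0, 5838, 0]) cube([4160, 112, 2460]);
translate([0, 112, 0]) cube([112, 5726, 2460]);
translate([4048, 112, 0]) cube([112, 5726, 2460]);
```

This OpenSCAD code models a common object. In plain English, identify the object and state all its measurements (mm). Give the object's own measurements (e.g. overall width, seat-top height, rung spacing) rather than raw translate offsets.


A single room: four walls, each 2460 mm tall and 112 mm thick, enclosing an outside footprint 4160×5950 mm (x × y), no floor or roof. The front and back walls (−y and +y sides) run the full x-width; the side walls fit between their inner faces. A door opening 767 mm wide and 2005 mm tall is cut through the front wall from the floor up, its −x edge 1116 mm from the wall's −x end.


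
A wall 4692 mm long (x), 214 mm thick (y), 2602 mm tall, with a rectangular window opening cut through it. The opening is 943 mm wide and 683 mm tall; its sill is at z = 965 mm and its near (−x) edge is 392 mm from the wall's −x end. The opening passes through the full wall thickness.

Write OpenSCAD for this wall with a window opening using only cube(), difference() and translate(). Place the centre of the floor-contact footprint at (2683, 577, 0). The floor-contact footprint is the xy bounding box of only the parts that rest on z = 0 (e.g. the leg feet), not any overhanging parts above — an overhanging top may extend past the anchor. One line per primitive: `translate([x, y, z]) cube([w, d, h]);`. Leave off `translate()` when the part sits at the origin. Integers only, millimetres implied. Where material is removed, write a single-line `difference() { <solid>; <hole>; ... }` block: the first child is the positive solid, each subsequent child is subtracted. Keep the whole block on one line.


difference() { translate([337, 470, 0]) cube([4692, 214, 2602]); translate([729, 470, 965]) cube([943, 214, 683]); }


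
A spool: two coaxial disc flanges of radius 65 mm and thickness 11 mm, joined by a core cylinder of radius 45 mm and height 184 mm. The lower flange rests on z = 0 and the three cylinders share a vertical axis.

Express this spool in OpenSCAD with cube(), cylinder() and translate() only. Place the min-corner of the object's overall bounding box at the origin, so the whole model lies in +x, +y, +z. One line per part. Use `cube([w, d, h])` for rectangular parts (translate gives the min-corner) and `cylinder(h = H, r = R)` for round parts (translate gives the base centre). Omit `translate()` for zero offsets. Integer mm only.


translate([65, 65, 0]) cylinder(h = 11, r = 65);
translate([65, 65, 11]) cylinder(h = 184, r = 45);
translate([65, 65, 195]) cylinder(h = 11, r = 65);
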